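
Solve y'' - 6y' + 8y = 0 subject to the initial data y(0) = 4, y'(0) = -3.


Characteristic roots of r² - 6r + 8 = 0 are 4, 2.
General solution y = c₁ e^(4x) + c₂ e^(2x).
Apply y(0) = 4: c₁ + c₂ = 4. Apply y'(0) = -3: 4 c₁ + 2 c₂ = -3.
Solve: c₁ = -11/2, c₂ = 19/2.
Particular solution: y = -(11/2)e^(4x) + (19/2)e^(2x).


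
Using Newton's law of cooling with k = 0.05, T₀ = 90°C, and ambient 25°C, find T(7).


Newton's law: dT/dt = -k(T - T_a) has solution T(t) = T_a + (T₀ - T_a)e^(-kt).
Plug in T_a = 25, T₀ = 90, k = 0.05, t = 7: T(7) = 25 + (65)e^(-0.35) ≈ 70.8°C.


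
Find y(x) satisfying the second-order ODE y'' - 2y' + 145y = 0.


Characteristic equation: r² - 2r + 145 = 0.
Discriminant is negative; roots r = 1 ± 12i (complex conjugate pair).
General solution uses e^(α x)(C₁ cos(β x) + C₂ sin(β x)): y = e^(x)(C₁cos(12x) + C₂sin(12x)).


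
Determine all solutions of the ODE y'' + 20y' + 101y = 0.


Characteristic equation: r² + 20r + 101 = 0.
Discriminant is negative; roots r = -10 ± 1i (complex conjugate pair).
General solution uses e^(α x)(C₁ cos(β x) + C₂ sin(β x)): y = e^(-10x)(C₁cos(x) + C₂sin(x)).


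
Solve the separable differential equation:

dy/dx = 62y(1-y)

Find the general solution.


Separate: dy/[y(1-y)] = 62 dx.
Partial fractions: 1/[y(1-y)] = 1/y + 1/(1-y).
Integrate: ln|y/(1-y)| = 62x + C₀.
Solve for y: y = 1/(1 + Ce^(-62x)).


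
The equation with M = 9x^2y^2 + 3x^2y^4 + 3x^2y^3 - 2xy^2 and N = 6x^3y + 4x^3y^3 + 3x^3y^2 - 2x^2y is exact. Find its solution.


Check exactness: ∂M/∂y = 18x^2y + 12x^2y^3 + 9x^2y^2 - 4xy and ∂N/∂x = 18x^2y + 12x^2y^3 + 9x^2y^2 - 4xy; equal, so the equation is exact.
Integrate M with respect to x (treating y as constant): ∫M dx = 3x^3y^2 + x^3y^4 + x^3y^3 - x^2y^2 + h(y).
Differentiate w.r.t. y and set equal to N: all terms match, so h'(y) = 0 and h is a constant absorbed into C.
General solution: 3x^3y^2 + x^3y^4 + x^3y^3 - x^2y^2 = C.


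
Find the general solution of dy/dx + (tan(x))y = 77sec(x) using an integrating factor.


P(x) = tan(x) ⇒ μ = e^(∫tan(x)dx) = sec(x).
(sec(x) y)' = 77sec²(x) ⇒ sec(x) y = 77tan(x) + C.
Multiply by cos(x): y = 77sin(x) + C·cos(x).


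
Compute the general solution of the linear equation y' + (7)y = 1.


P(x) = 7, Q(x) = 1; integrating factor μ = e^(7x).
(μ y)' = e^(7x) ⇒ μ y = (1/7)e^(7x) + C.
Divide by μ: y = 1/7 + Ce^(-7x).


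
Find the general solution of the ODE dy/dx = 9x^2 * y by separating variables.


Separate variables: dy/y = 9x^2 dx.
Integrate: ln|y| = 3x^3 + C₀.
Exponentiate: y = Ce^(3x^3).


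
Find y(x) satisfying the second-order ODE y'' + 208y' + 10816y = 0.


Characteristic equation: r² + 208r + 10816 = 0, i.e. (r + 104)² = 0.
Repeated root r = -104; include an x factor for the second linearly independent solution.
General solution: y = (C₁ + C₂x)e^(-104x).


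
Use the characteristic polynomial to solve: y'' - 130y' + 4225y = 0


Characteristic equation: r² - 130r + 4225 = 0, i.e. (r - 65)² = 0.
Repeated root r = 65; include an x factor for the second linearly independent solution.
General solution: y = (C₁ + C₂x)e^(65x).


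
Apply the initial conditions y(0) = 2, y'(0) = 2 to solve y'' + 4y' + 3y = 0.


Characteristic roots of r² + 4r + 3 = 0 are -3, -1.
General solution y = c₁ e^(-3x) + c₂ e^(-x).
Apply y(0) = 2: c₁ + c₂ = 2. Apply y'(0) = 2: -3 c₁ - 1 c₂ = 2.
Solve: c₁ = -2, c₂ = 4.
Particular solution: y = -2e^(-3x) + 4e^(-x).


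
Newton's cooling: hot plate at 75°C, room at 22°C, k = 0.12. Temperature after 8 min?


Newton's law: dT/dt = -k(T - T_a) has solution T(t) = T_a + (T₀ - T_a)e^(-kt).
Plug in T_a = 22, T₀ = 75, k = 0.12, t = 8: T(8) = 22 + (53)e^(-0.96) ≈ 42.3°C.


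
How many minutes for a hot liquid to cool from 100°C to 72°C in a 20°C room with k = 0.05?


From T(t) = T_a + (T₀ - T_a)e^(-kt), set T(t) = 72:
(72 - 20) / (100 - 20) = e^(-0.05t), so t = -ln(0.650)/0.05 ≈ 8.6 minutes.


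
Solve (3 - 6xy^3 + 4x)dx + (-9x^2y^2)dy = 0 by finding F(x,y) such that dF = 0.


Check exactness: ∂M/∂y = -18xy^2 and ∂N/∂x = -18xy^2; equal, so the equation is exact.
Integrate M with respect to x (treating y as constant): ∫M dx = 3x - 3x^2y^3 + 2x^2 + h(y).
Differentiate w.r.t. y and set equal to N: all terms match, so h'(y) = 0 and h is a constant absorbed into C.
General solution: 3x - 3x^2y^3 + 2x^2 = C.


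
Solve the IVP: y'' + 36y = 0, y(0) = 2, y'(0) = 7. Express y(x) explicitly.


Characteristic roots of r² + 36 = 0 are ±6i, so y = C₁cos(6x) + C₂sin(6x).
Apply y(0) = 2: C₁ = 2. Differentiate and apply y'(0) = 7: 6·C₂ = 7, so C₂ = 7/6.
Particular solution: y = 2cos(6x) + (7/6)sin(6x).


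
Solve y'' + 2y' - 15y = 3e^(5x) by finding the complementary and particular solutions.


Characteristic roots of r² + 2r - 15 = 0 are -5, 3.
y_h = C₁e^(-5x) + C₂e^(3x).
Forcing exponent 5 is not a characteristic root; try y_p = Ae^(5x).
Substitute: A·(25 + (2)·5 + (-15)) = A·20 = 3, so A = 3/20.
General solution: y = C₁e^(-5x) + C₂e^(3x) + (3/20)e^(5x).


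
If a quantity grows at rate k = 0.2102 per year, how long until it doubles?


Exponential growth: P(t) = P₀ e^(0.2102t). Set P(t)/P₀ = 2: e^(0.2102t) = 2.
Solve: t = ln(2)/0.2102 ≈ 3.30 years.


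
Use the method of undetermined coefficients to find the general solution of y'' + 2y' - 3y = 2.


Characteristic roots of r² + 2r - 3 = 0 are 1, -3.
y_h = C₁e^(x) + C₂e^(-3x).
Forcing exponent 0 is not a characteristic root; try y_p = A.
Substitute: A·(0 + (2)·0 + (-3)) = A·-3 = 2, so A = -2/3.
General solution: y = C₁e^(x) + C₂e^(-3x) - 2/3.


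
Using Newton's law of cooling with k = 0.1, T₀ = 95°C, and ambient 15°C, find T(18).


Newton's law: dT/dt = -k(T - T_a) has solution T(t) = T_a + (T₀ - T_a)e^(-kt).
Plug in T_a = 15, T₀ = 95, k = 0.1, t = 18: T(18) = 15 + (80)e^(-1.80) ≈ 28.2°C.


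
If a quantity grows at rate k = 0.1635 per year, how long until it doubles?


Exponential growth: P(t) = P₀ e^(0.1635t). Set P(t)/P₀ = 2: e^(0.1635t) = 2.
Solve: t = ln(2)/0.1635 ≈ 4.24 years.


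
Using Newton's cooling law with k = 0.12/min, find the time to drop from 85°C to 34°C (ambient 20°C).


From T(t) = T_a + (T₀ - T_a)e^(-kt), set T(t) = 34:
(34 - 20) / (85 - 20) = e^(-0.12t), so t = -ln(0.215)/0.12 ≈ 12.8 minutes.


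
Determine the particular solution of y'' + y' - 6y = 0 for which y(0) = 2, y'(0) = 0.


Characteristic roots of r² + r - 6 = 0 are 2, -3.
General solution y = c₁ e^(2x) + c₂ e^(-3x).
Apply y(0) = 2: c₁ + c₂ = 2. Apply y'(0) = 0: 2 c₁ - 3 c₂ = 0.
Solve: c₁ = 6/5, c₂ = 4/5.
Particular solution: y = (6/5)e^(2x) + (4/5)e^(-3x).


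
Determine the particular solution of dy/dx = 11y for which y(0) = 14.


General solution of y' = 11y is y = Ce^(11x).
Apply y(0) = 14: C = 14.
Particular solution: y = 14e^(11x).


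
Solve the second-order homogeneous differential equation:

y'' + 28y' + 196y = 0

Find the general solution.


Characteristic equation: r² + 28r + 196 = 0, i.e. (r + 14)² = 0.
Repeated root r = -14; include an x factor for the second linearly independent solution.
General solution: y = (C₁ + C₂x)e^(-14x).


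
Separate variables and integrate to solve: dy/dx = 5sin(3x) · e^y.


Separate: e^(-y) dy = 5sin(3x) dx.
Integrate: -e^(-y) = -(5/3)cos(3x) + C₀.
Rearrange: e^(-y) = (5/3)cos(3x) + C.


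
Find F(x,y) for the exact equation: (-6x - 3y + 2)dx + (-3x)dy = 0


Check exactness: ∂M/∂y = -3 and ∂N/∂x = -3; equal, so the equation is exact.
Integrate M with respect to x (treating y as constant): ∫M dx = -3x^2 - 3xy + 2x + h(y).
Differentiate w.r.t. y and set equal to N: all terms match, so h'(y) = 0 and h is a constant absorbed into C.
General solution: -3x^2 - 3xy + 2x = C.


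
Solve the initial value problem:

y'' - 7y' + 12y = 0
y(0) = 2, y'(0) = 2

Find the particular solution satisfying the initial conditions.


Characteristic roots of r² - 7r + 12 = 0 are 3, 4.
General solution y = c₁ e^(3x) + c₂ e^(4x).
Apply y(0) = 2: c₁ + c₂ = 2. Apply y'(0) = 2: 3 c₁ + 4 c₂ = 2.
Solve: c₁ = 6, c₂ = -4.
Particular solution: y = 6e^(3x) - 4e^(4x).


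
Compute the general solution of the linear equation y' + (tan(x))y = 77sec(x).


P(x) = tan(x) ⇒ μ = e^(∫tan(x)dx) = sec(x).
(sec(x) y)' = 77sec²(x) ⇒ sec(x) y = 77tan(x) + C.
Multiply by cos(x): y = 77sin(x) + C·cos(x).


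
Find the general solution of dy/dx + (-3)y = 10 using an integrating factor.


P(x) = -3 ⇒ μ = e^(-3x).
(μ y)' = 10e^(-3x) ⇒ μ y = -(10/3)e^(-3x) + C.
Divide by μ: y = -10/3 + Ce^(3x).


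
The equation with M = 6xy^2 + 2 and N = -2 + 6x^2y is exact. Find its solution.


Check exactness: ∂M/∂y = 12xy and ∂N/∂x = 12xy; equal, so the equation is exact.
Integrate M with respect to x (treating y as constant): ∫M dx = 3x^2y^2 + 2x + h(y).
Differentiate w.r.t. y and set equal to N: the x-dependent terms already match, leaving h'(y) = -2. Integrate: h(y) = -2y.
So F(x,y) = -2y + 3x^2y^2 + 2x.
General solution: -2y + 3x^2y^2 + 2x = C.


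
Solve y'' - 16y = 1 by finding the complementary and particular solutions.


Characteristic roots of r² - 16 = 0 are 4, -4.
y_h = C₁e^(4x) + C₂e^(-4x).
Forcing exponent 0 is not a characteristic root; try y_p = A.
Substitute: A·(0 + (0)·0 + (-16)) = A·-16 = 1, so A = -1/16.
General solution: y = C₁e^(4x) + C₂e^(-4x) - 1/16.


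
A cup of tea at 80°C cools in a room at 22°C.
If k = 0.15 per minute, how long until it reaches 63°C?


From T(t) = T_a + (T₀ - T_a)e^(-kt), set T(t) = 63:
(63 - 22) / (80 - 22) = e^(-0.15t), so t = -ln(0.707)/0.15 ≈ 2.3 minutes.


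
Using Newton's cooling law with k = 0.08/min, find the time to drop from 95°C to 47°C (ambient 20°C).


From T(t) = T_a + (T₀ - T_a)e^(-kt), set T(t) = 47:
(47 - 20) / (95 - 20) = e^(-0.08t), so t = -ln(0.360)/0.08 ≈ 12.8 minutes.


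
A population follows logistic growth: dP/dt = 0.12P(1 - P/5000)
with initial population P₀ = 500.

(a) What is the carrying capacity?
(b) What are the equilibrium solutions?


Logistic ODE dP/dt = 0.12P(1 - P/5000) has equilibria where dP/dt = 0, i.e. P = 0 or P = 5000.
The coefficient (1 - P/K) = 0 when P = K, identifying K = 5000 as the carrying capacity.
(a) K = 5000; (b) equilibria P = 0 and P = 5000.


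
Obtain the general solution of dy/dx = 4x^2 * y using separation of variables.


Separate variables: dy/y = 4x^2 dx.
Integrate: ln|y| = (4/3)x^3 + C₀.
Exponentiate: y = Ce^((4/3)x^3).


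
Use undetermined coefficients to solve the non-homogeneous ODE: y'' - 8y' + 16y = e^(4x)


Characteristic polynomial (r - 4)² = 0; repeated root r = 4.
y_h = (C₁ + C₂x)e^(4x). Forcing matches the repeated root (resonance), so try y_p = Ax² e^(4x).
Substitute and solve for A: 2A = 1, so A = 1/2.
General solution: y = (C₁ + C₂x + (1/2)x²)e^(4x).


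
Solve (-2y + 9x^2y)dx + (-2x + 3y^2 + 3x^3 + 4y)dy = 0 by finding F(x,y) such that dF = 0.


Check exactness: ∂M/∂y = -2 + 9x^2 and ∂N/∂x = -2 + 9x^2; equal, so the equation is exact.
Integrate M with respect to x (treating y as constant): ∫M dx = -2xy + 3x^3y + h(y).
Differentiate w.r.t. y and set equal to N: the x-dependent terms already match, leaving h'(y) = 3y^2 + 4y. Integrate: h(y) = y^3 + 2y^2.
So F(x,y) = -2xy + y^3 + 3x^3y + 2y^2.
General solution: -2xy + y^3 + 3x^3y + 2y^2 = C.


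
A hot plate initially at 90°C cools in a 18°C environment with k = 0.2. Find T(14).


Newton's law: dT/dt = -k(T - T_a) has solution T(t) = T_a + (T₀ - T_a)e^(-kt).
Plug in T_a = 18, T₀ = 90, k = 0.2, t = 14: T(14) = 18 + (72)e^(-2.80) ≈ 22.4°C.


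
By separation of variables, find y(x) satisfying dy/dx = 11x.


Integrate both sides with respect to x: y = ∫ 11x dx = (11/2)x^2 + C.


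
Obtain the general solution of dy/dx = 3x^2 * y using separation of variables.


Separate variables: dy/y = 3x^2 dx.
Integrate: ln|y| = x^3 + C₀.
Exponentiate: y = Ce^(x^3).


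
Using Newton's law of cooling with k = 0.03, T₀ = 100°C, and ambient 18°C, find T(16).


Newton's law: dT/dt = -k(T - T_a) has solution T(t) = T_a + (T₀ - T_a)e^(-kt).
Plug in T_a = 18, T₀ = 100, k = 0.03, t = 16: T(16) = 18 + (82)e^(-0.48) ≈ 68.7°C.


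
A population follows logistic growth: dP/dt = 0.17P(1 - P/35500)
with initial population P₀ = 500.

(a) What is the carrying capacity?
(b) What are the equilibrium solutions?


Logistic ODE dP/dt = 0.17P(1 - P/35500) has equilibria where dP/dt = 0, i.e. P = 0 or P = 35500.
The coefficient (1 - P/K) = 0 when P = K, identifying K = 35500 as the carrying capacity.
(a) K = 35500; (b) equilibria P = 0 and P = 35500.


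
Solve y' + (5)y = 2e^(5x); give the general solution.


P(x) = 5 ⇒ μ = e^(5x).
(μ y)' = 2e^(10x) ⇒ μ y = (2/10)e^(10x) + C.
Divide by μ: y = (1/5)e^(5x) + Ce^(-5x).


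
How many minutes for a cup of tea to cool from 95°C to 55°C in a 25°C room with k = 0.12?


From T(t) = T_a + (T₀ - T_a)e^(-kt), set T(t) = 55:
(55 - 25) / (95 - 25) = e^(-0.12t), so t = -ln(0.429)/0.12 ≈ 7.1 minutes.


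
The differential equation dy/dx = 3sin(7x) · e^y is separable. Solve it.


Separate: e^(-y) dy = 3sin(7x) dx.
Integrate: -e^(-y) = -(3/7)cos(7x) + C₀.
Rearrange: e^(-y) = (3/7)cos(7x) + C.


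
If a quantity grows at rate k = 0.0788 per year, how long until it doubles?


Exponential growth: P(t) = P₀ e^(0.0788t). Set P(t)/P₀ = 2: e^(0.0788t) = 2.
Solve: t = ln(2)/0.0788 ≈ 8.80 years.


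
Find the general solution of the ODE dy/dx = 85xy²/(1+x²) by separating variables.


Separate: dy/y² = 85x/(1+x²) dx.
Integrate LHS: ∫ dy/y² = -1/y.
Integrate RHS via u = 1+x²: (85/2)ln(1+x²) + C.
Result: -1/y = (85/2)ln(1+x²) + C.


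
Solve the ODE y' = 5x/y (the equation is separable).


Separate variables: y dy = 5x dx.
Integrate both sides: y²/2 = (5/2)x^2 + C₀.
Multiply by 2: y² = 5x^2 + C.


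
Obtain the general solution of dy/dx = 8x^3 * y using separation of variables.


Separate variables: dy/y = 8x^3 dx.
Integrate: ln|y| = 2x^4 + C₀.
Exponentiate: y = Ce^(2x^4).


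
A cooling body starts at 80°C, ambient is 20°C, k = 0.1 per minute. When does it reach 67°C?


From T(t) = T_a + (T₀ - T_a)e^(-kt), set T(t) = 67:
(67 - 20) / (80 - 20) = e^(-0.1t), so t = -ln(0.783)/0.1 ≈ 2.4 minutes.


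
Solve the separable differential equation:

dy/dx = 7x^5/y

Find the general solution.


Separate variables: y dy = 7x^5 dx.
Integrate both sides: y²/2 = (7/6)x^6 + C₀.
Multiply by 2: y² = (7/3)x^6 + C.


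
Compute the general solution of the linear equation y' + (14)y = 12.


P(x) = 14, Q(x) = 12; integrating factor μ = e^(14x).
(μ y)' = 12e^(14x) ⇒ μ y = (6/7)e^(14x) + C.
Divide by μ: y = 6/7 + Ce^(-14x).


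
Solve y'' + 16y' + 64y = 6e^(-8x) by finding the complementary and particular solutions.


Characteristic polynomial (r + 8)² = 0; repeated root r = -8.
y_h = (C₁ + C₂x)e^(-8x). Forcing matches the repeated root (resonance), so try y_p = Ax² e^(-8x).
Substitute and solve for A: 2A = 6, so A = 3.
General solution: y = (C₁ + C₂x + 3x²)e^(-8x).


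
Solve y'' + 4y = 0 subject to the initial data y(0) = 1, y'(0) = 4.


Characteristic roots of r² + 4 = 0 are ±2i, so y = C₁cos(2x) + C₂sin(2x).
Apply y(0) = 1: C₁ = 1. Differentiate and apply y'(0) = 4: 2·C₂ = 4, so C₂ = 2.
Particular solution: y = cos(2x) + 2sin(2x).


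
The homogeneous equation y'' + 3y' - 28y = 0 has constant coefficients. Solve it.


Characteristic equation: r² + 3r - 28 = 0.
Factor: (r + 7)(r - 4) = 0 ⇒ r = -7, 4 (distinct real).
General solution: y = C₁e^(-7x) + C₂e^(4x).


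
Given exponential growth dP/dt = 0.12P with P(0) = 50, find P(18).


The ODE dP/dt = 0.12P has solution P(t) = P(0)e^(0.12t).
Substitute P(0) = 50 and t = 18: P(18) = 50 e^(2.16) ≈ 434.


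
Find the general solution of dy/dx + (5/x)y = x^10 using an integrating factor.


P(x) = 5/x ⇒ μ = x^5.
(x^5 y)' = x^5·x^10 = x^15.
Integrate: x^5 y = x^16/(16) + C.
Solve for y: y = (1/16)x^11 + C/x^5.


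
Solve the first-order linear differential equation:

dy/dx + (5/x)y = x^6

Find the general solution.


P(x) = 5/x ⇒ μ = x^5.
(x^5 y)' = x^11 ⇒ x^5 y = x^12/(12) + C.
Solve for y: y = (1/12)x^7 + C/x^5.


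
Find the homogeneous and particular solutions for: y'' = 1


Characteristic polynomial (r - 0)² = 0; repeated root r = 0.
y_h = (C₁ + C₂x). Forcing matches the repeated root (resonance), so try y_p = Ax².
Substitute and solve for A: 2A = 1, so A = 1/2.
General solution: y = C₁ + C₂x + (1/2)x².


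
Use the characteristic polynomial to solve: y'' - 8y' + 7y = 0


Characteristic equation: r² - 8r + 7 = 0.
Factor: (r - 7)(r - 1) = 0 ⇒ r = 7, 1 (distinct real).
General solution: y = C₁e^(7x) + C₂e^(x).


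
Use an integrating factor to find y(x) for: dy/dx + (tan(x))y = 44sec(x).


P(x) = tan(x) ⇒ μ = e^(∫tan(x)dx) = sec(x).
(sec(x) y)' = 44sec²(x) ⇒ sec(x) y = 44tan(x) + C.
Multiply by cos(x): y = 44sin(x) + C·cos(x).


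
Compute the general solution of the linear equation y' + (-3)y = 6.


P(x) = -3 ⇒ μ = e^(-3x).
(μ y)' = 6e^(-3x) ⇒ μ y = -2e^(-3x) + C.
Divide by μ: y = -2 + Ce^(3x).


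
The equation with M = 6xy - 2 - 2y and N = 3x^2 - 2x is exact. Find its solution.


Check exactness: ∂M/∂y = 6x - 2 and ∂N/∂x = 6x - 2; equal, so the equation is exact.
Integrate M with respect to x (treating y as constant): ∫M dx = 3x^2y - 2x - 2xy + h(y).
Differentiate w.r.t. y and set equal to N: all terms match, so h'(y) = 0 and h is a constant absorbed into C.
General solution: 3x^2y - 2x - 2xy = C.


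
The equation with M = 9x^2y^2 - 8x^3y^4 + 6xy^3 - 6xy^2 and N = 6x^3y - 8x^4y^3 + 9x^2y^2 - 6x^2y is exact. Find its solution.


Check exactness: ∂M/∂y = 18x^2y - 32x^3y^3 + 18xy^2 - 12xy and ∂N/∂x = 18x^2y - 32x^3y^3 + 18xy^2 - 12xy; equal, so the equation is exact.
Integrate M with respect to x (treating y as constant): ∫M dx = 3x^3y^2 - 2x^4y^4 + 3x^2y^3 - 3x^2y^2 + h(y).
Differentiate w.r.t. y and set equal to N: all terms match, so h'(y) = 0 and h is a constant absorbed into C.
General solution: 3x^3y^2 - 2x^4y^4 + 3x^2y^3 - 3x^2y^2 = C.


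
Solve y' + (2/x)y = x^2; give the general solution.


P(x) = 2/x ⇒ μ = x^2.
(x^2 y)' = x^4 ⇒ x^2 y = x^5/(5) + C.
Solve for y: y = (1/5)x^3 + C/x^2.


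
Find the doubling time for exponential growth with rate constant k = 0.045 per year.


Exponential growth: P(t) = P₀ e^(0.045t). Set P(t)/P₀ = 2: e^(0.045t) = 2.
Solve: t = ln(2)/0.045 ≈ 15.40 years.


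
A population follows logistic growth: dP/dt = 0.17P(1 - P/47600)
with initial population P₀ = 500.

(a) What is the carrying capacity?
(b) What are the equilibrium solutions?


Logistic ODE dP/dt = 0.17P(1 - P/47600) has equilibria where dP/dt = 0, i.e. P = 0 or P = 47600.
The coefficient (1 - P/K) = 0 when P = K, identifying K = 47600 as the carrying capacity.
(a) K = 47600; (b) equilibria P = 0 and P = 47600.


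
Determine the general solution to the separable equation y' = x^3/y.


Separate variables: y dy = x^3 dx.
Integrate both sides: y²/2 = (1/4)x^4 + C₀.
Multiply by 2: y² = (1/2)x^4 + C.


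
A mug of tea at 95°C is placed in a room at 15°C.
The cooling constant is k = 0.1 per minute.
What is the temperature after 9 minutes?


Newton's law: dT/dt = -k(T - T_a) has solution T(t) = T_a + (T₀ - T_a)e^(-kt).
Plug in T_a = 15, T₀ = 95, k = 0.1, t = 9: T(9) = 15 + (80)e^(-0.90) ≈ 47.5°C.


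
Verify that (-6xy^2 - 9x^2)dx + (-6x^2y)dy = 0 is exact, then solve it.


Check exactness: ∂M/∂y = -12xy and ∂N/∂x = -12xy; equal, so the equation is exact.
Integrate M with respect to x (treating y as constant): ∫M dx = -3x^2y^2 - 3x^3 + h(y).
Differentiate w.r.t. y and set equal to N: all terms match, so h'(y) = 0 and h is a constant absorbed into C.
General solution: -3x^2y^2 - 3x^3 = C.


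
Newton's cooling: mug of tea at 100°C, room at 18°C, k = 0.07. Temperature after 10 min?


Newton's law: dT/dt = -k(T - T_a) has solution T(t) = T_a + (T₀ - T_a)e^(-kt).
Plug in T_a = 18, T₀ = 100, k = 0.07, t = 10: T(10) = 18 + (82)e^(-0.70) ≈ 58.7°C.


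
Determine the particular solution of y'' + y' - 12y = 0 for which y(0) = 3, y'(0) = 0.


Characteristic roots of r² + r - 12 = 0 are -4, 3.
General solution y = c₁ e^(-4x) + c₂ e^(3x).
Apply y(0) = 3: c₁ + c₂ = 3. Apply y'(0) = 0: -4 c₁ + 3 c₂ = 0.
Solve: c₁ = 9/7, c₂ = 12/7.
Particular solution: y = (9/7)e^(-4x) + (12/7)e^(3x).


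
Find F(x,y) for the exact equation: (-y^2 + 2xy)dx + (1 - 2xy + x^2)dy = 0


Check exactness: ∂M/∂y = -2y + 2x and ∂N/∂x = -2y + 2x; equal, so the equation is exact.
Integrate M with respect to x (treating y as constant): ∫M dx = -xy^2 + x^2y + h(y).
Differentiate w.r.t. y and set equal to N: the x-dependent terms already match, leaving h'(y) = 1. Integrate: h(y) = y.
So F(x,y) = y - xy^2 + x^2y.
General solution: y - xy^2 + x^2y = C.


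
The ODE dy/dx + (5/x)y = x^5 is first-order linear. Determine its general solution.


P(x) = 5/x ⇒ μ = x^5.
(x^5 y)' = x^5·x^5 = x^10.
Integrate: x^5 y = x^11/(11) + C.
Solve for y: y = (1/11)x^6 + C/x^5.


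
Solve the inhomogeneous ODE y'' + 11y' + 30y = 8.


Characteristic roots of r² + 11r + 30 = 0 are -5, -6.
y_h = C₁e^(-5x) + C₂e^(-6x).
Constant forcing; try y_p = A. Then 30A = 8 ⇒ A = 4/15.
General solution: y = C₁e^(-5x) + C₂e^(-6x) + 4/15.


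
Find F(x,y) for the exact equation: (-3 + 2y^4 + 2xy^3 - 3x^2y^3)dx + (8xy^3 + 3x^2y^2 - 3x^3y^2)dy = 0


Check exactness: ∂M/∂y = 8y^3 + 6xy^2 - 9x^2y^2 and ∂N/∂x = 8y^3 + 6xy^2 - 9x^2y^2; equal, so the equation is exact.
Integrate M with respect to x (treating y as constant): ∫M dx = -3x + 2xy^4 + x^2y^3 - x^3y^3 + h(y).
Differentiate w.r.t. y and set equal to N: all terms match, so h'(y) = 0 and h is a constant absorbed into C.
General solution: -3x + 2xy^4 + x^2y^3 - x^3y^3 = C.


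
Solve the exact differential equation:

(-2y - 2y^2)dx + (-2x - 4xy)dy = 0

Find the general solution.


Check exactness: ∂M/∂y = -2 - 4y and ∂N/∂x = -2 - 4y; equal, so the equation is exact.
Integrate M with respect to x (treating y as constant): ∫M dx = -2xy - 2xy^2 + h(y).
Differentiate w.r.t. y and set equal to N: all terms match, so h'(y) = 0 and h is a constant absorbed into C.
General solution: -2xy - 2xy^2 = C.


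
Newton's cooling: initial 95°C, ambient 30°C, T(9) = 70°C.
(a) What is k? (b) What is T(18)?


Newton's law: T(t) = T_a + (T₀ - T_a)e^(-kt).
(a) Use T(9) = 70: (70 - 30)/(95 - 30) = e^(-k·9), so k = -ln(0.615)/9 ≈ 0.0539.
(b) Apply k to t = 18: T(18) = 30 + (65)e^(-0.971) ≈ 54.6°C.


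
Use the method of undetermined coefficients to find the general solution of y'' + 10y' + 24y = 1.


Characteristic roots of r² + 10r + 24 = 0 are -4, -6.
y_h = C₁e^(-4x) + C₂e^(-6x).
Constant forcing; try y_p = A. Then 24A = 1 ⇒ A = 1/24.
General solution: y = C₁e^(-4x) + C₂e^(-6x) + 1/24.


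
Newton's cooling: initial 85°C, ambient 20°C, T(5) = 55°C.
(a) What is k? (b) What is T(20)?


Newton's law: T(t) = T_a + (T₀ - T_a)e^(-kt).
(a) Use T(5) = 55: (55 - 20)/(85 - 20) = e^(-k·5), so k = -ln(0.538)/5 ≈ 0.1238.
(b) Apply k to t = 20: T(20) = 20 + (65)e^(-2.476) ≈ 25.5°C.


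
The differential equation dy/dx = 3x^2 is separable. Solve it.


Integrate both sides with respect to x: y = ∫ 3x^2 dx = x^3 + C.


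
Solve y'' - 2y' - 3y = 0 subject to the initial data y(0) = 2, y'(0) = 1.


Characteristic roots of r² - 2r - 3 = 0 are -1, 3.
General solution y = c₁ e^(-x) + c₂ e^(3x).
Apply y(0) = 2: c₁ + c₂ = 2. Apply y'(0) = 1: -1 c₁ + 3 c₂ = 1.
Solve: c₁ = 5/4, c₂ = 3/4.
Particular solution: y = (5/4)e^(-x) + (3/4)e^(3x).


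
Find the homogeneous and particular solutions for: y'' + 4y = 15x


Homogeneous: r² + 4 = 0 ⇒ r = ±2i, y_h = C₁cos(2x) + C₂sin(2x).
Polynomial forcing; try y_p = Ax + B. Then y_p'' + 4 y_p = 4(Ax + B) = 15x, so B = 0 and A = 15/4.
General solution: y = C₁cos(2x) + C₂sin(2x) + (15/4)x.


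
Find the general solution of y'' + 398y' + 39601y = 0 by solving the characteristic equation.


Characteristic equation: r² + 398r + 39601 = 0, i.e. (r + 199)² = 0.
Repeated root r = -199; include an x factor for the second linearly independent solution.
General solution: y = (C₁ + C₂x)e^(-199x).


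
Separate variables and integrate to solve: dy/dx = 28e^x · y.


Separate variables: dy/y = 28e^x dx.
Integrate: ln|y| = 28e^x + C₀.
Exponentiate: y = Ce^(28e^x).


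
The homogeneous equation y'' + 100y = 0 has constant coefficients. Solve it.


Characteristic equation: r² + 100 = 0.
Discriminant is negative; roots r = 0 ± 10i (complex conjugate pair).
General solution uses e^(α x)(C₁ cos(β x) + C₂ sin(β x)): y = C₁cos(10x) + C₂sin(10x).


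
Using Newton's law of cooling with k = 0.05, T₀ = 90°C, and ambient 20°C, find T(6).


Newton's law: dT/dt = -k(T - T_a) has solution T(t) = T_a + (T₀ - T_a)e^(-kt).
Plug in T_a = 20, T₀ = 90, k = 0.05, t = 6: T(6) = 20 + (70)e^(-0.30) ≈ 71.9°C.


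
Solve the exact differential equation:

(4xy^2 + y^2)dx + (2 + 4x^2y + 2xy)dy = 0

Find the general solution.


Check exactness: ∂M/∂y = 8xy + 2y and ∂N/∂x = 8xy + 2y; equal, so the equation is exact.
Integrate M with respect to x (treating y as constant): ∫M dx = 2x^2y^2 + xy^2 + h(y).
Differentiate w.r.t. y and set equal to N: the x-dependent terms already match, leaving h'(y) = 2. Integrate: h(y) = 2y.
So F(x,y) = 2y + 2x^2y^2 + xy^2.
General solution: 2y + 2x^2y^2 + xy^2 = C.


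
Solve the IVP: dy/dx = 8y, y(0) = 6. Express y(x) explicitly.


General solution of y' = 8y is y = Ce^(8x).
Apply y(0) = 6: C = 6.
Particular solution: y = 6e^(8x).


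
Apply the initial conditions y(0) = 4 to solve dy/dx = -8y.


General solution of y' = -8y is y = Ce^(-8x).
Apply y(0) = 4: C = 4.
Particular solution: y = 4e^(-8x).


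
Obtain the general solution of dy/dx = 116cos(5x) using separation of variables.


g(y) = 1, so integrate directly: y = ∫ 116cos(5x) dx = (116/5)sin(5x) + C.


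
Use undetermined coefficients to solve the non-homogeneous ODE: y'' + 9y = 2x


Homogeneous: r² + 9 = 0 ⇒ r = ±3i, y_h = C₁cos(3x) + C₂sin(3x).
Polynomial forcing; try y_p = Ax + B. Then y_p'' + 9 y_p = 9(Ax + B) = 2x, so B = 0 and A = 2/9.
General solution: y = C₁cos(3x) + C₂sin(3x) + (2/9)x.


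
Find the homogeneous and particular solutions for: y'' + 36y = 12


Homogeneous part: r² + 36 = 0 ⇒ r = ±6i, so y_h = C₁cos(6x) + C₂sin(6x).
Try constant y_p = A; plug in: 36A = 12 ⇒ A = 1/3.
General solution: y = C₁cos(6x) + C₂sin(6x) + 1/3.


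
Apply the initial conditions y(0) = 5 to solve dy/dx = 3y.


General solution of y' = 3y is y = Ce^(3x).
Apply y(0) = 5: C = 5.
Particular solution: y = 5e^(3x).


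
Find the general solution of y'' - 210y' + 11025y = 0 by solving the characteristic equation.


Characteristic equation: r² - 210r + 11025 = 0, i.e. (r - 105)² = 0.
Repeated root r = 105; include an x factor for the second linearly independent solution.
General solution: y = (C₁ + C₂x)e^(105x).


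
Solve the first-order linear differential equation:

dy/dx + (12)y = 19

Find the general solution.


P(x) = 12, Q(x) = 19; integrating factor μ = e^(12x).
(μ y)' = 19e^(12x) ⇒ μ y = (19/12)e^(12x) + C.
Divide by μ: y = 19/12 + Ce^(-12x).


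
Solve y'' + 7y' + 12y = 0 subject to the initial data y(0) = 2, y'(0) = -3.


Characteristic roots of r² + 7r + 12 = 0 are -4, -3.
General solution y = c₁ e^(-4x) + c₂ e^(-3x).
Apply y(0) = 2: c₁ + c₂ = 2. Apply y'(0) = -3: -4 c₁ - 3 c₂ = -3.
Solve: c₁ = -3, c₂ = 5.
Particular solution: y = -3e^(-4x) + 5e^(-3x).


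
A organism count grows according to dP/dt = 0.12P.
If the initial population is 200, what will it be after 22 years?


The ODE dP/dt = 0.12P has solution P(t) = P(0)e^(0.12t).
Substitute P(0) = 200 and t = 22: P(22) = 200 e^(2.64) ≈ 2803.


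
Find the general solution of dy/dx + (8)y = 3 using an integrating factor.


P(x) = 8, Q(x) = 3; integrating factor μ = e^(8x).
(μ y)' = 3e^(8x) ⇒ μ y = (3/8)e^(8x) + C.
Divide by μ: y = 3/8 + Ce^(-8x).


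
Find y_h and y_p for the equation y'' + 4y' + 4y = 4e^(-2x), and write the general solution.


Characteristic polynomial (r + 2)² = 0; repeated root r = -2.
y_h = (C₁ + C₂x)e^(-2x). Forcing matches the repeated root (resonance), so try y_p = Ax² e^(-2x).
Substitute and solve for A: 2A = 4, so A = 2.
General solution: y = (C₁ + C₂x + 2x²)e^(-2x).


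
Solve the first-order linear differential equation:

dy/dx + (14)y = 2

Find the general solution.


P(x) = 14, Q(x) = 2; integrating factor μ = e^(14x).
(μ y)' = 2e^(14x) ⇒ μ y = (1/7)e^(14x) + C.
Divide by μ: y = 1/7 + Ce^(-14x).


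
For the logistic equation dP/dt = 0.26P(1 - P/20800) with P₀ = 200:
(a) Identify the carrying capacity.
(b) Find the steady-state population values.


Logistic ODE dP/dt = 0.26P(1 - P/20800) has equilibria where dP/dt = 0, i.e. P = 0 or P = 20800.
The coefficient (1 - P/K) = 0 when P = K, identifying K = 20800 as the carrying capacity.
(a) K = 20800; (b) equilibria P = 0 and P = 20800.


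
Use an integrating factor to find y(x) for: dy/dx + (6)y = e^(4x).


P(x) = 6 ⇒ μ = e^(6x).
(μ y)' = e^(10x) ⇒ μ y = e^(10x)/10 + C.
Divide by μ: y = (1/10)e^(4x) + Ce^(-6x).


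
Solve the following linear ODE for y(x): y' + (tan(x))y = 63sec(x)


P(x) = tan(x) ⇒ μ = e^(∫tan(x)dx) = sec(x).
(sec(x) y)' = 63sec²(x) ⇒ sec(x) y = 63tan(x) + C.
Multiply by cos(x): y = 63sin(x) + C·cos(x).


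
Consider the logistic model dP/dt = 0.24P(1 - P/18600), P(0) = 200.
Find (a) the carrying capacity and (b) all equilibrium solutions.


Logistic ODE dP/dt = 0.24P(1 - P/18600) has equilibria where dP/dt = 0, i.e. P = 0 or P = 18600.
The coefficient (1 - P/K) = 0 when P = K, identifying K = 18600 as the carrying capacity.
(a) K = 18600; (b) equilibria P = 0 and P = 18600.


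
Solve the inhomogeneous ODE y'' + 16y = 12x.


Homogeneous: r² + 16 = 0 ⇒ r = ±4i, y_h = C₁cos(4x) + C₂sin(4x).
Polynomial forcing; try y_p = Ax + B. Then y_p'' + 16 y_p = 16(Ax + B) = 12x, so B = 0 and A = 3/4.
General solution: y = C₁cos(4x) + C₂sin(4x) + (3/4)x.


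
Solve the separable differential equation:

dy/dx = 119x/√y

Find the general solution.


Separate: √y dy = 119x dx.
Integrate: (2/3)y^(3/2) = (119/2)x² + C.


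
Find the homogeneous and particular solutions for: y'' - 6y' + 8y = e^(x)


Characteristic roots of r² - 6r + 8 = 0 are 4, 2.
y_h = C₁e^(4x) + C₂e^(2x).
Forcing exponent 1 is not a characteristic root; try y_p = Ae^(x).
Substitute: A·(1 + (-6)·1 + (8)) = A·3 = 1, so A = 1/3.
General solution: y = C₁e^(4x) + C₂e^(2x) + (1/3)e^(x).


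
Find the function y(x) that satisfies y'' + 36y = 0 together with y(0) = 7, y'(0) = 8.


Characteristic roots of r² + 36 = 0 are ±6i, so y = C₁cos(6x) + C₂sin(6x).
Apply y(0) = 7: C₁ = 7. Differentiate and apply y'(0) = 8: 6·C₂ = 8, so C₂ = 4/3.
Particular solution: y = 7cos(6x) + (4/3)sin(6x).


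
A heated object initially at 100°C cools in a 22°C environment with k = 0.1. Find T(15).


Newton's law: dT/dt = -k(T - T_a) has solution T(t) = T_a + (T₀ - T_a)e^(-kt).
Plug in T_a = 22, T₀ = 100, k = 0.1, t = 15: T(15) = 22 + (78)e^(-1.50) ≈ 39.4°C.


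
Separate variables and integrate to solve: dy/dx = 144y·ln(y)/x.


Separate: dy/[y ln(y)] = 144 dx/x.
Substitute u = ln(y): du/u = 144 dx/x.
Integrate: ln|ln(y)| = 144ln|x| + C₀, hence ln(y) = C·x^144.


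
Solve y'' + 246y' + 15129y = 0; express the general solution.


Characteristic equation: r² + 246r + 15129 = 0, i.e. (r + 123)² = 0.
Repeated root r = -123; include an x factor for the second linearly independent solution.
General solution: y = (C₁ + C₂x)e^(-123x).


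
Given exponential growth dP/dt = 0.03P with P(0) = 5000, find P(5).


The ODE dP/dt = 0.03P has solution P(t) = P(0)e^(0.03t).
Substitute P(0) = 5000 and t = 5: P(5) = 5000 e^(0.15) ≈ 5809.


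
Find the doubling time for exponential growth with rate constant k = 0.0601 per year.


Exponential growth: P(t) = P₀ e^(0.0601t). Set P(t)/P₀ = 2: e^(0.0601t) = 2.
Solve: t = ln(2)/0.0601 ≈ 11.53 years.


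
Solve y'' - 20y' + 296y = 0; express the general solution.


Characteristic equation: r² - 20r + 296 = 0.
Discriminant is negative; roots r = 10 ± 14i (complex conjugate pair).
General solution uses e^(α x)(C₁ cos(β x) + C₂ sin(β x)): y = e^(10x)(C₁cos(14x) + C₂sin(14x)).


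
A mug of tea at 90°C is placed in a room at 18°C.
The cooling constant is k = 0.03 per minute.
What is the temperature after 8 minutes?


Newton's law: dT/dt = -k(T - T_a) has solution T(t) = T_a + (T₀ - T_a)e^(-kt).
Plug in T_a = 18, T₀ = 90, k = 0.03, t = 8: T(8) = 18 + (72)e^(-0.24) ≈ 74.6°C.


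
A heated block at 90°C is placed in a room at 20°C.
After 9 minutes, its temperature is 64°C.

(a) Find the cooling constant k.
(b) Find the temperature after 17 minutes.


Newton's law: T(t) = T_a + (T₀ - T_a)e^(-kt).
(a) Use T(9) = 64: (64 - 20)/(90 - 20) = e^(-k·9), so k = -ln(0.629)/9 ≈ 0.0516.
(b) Apply k to t = 17: T(17) = 20 + (70)e^(-0.877) ≈ 49.1°C.


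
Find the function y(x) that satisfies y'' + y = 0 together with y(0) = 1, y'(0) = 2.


Characteristic roots of r² + 1 = 0 are ±1i, so y = C₁cos(x) + C₂sin(x).
Apply y(0) = 1: C₁ = 1. Differentiate and apply y'(0) = 2: 1·C₂ = 2, so C₂ = 2.
Particular solution: y = cos(x) + 2sin(x).


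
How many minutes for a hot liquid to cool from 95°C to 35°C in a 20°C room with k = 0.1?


From T(t) = T_a + (T₀ - T_a)e^(-kt), set T(t) = 35:
(35 - 20) / (95 - 20) = e^(-0.1t), so t = -ln(0.200)/0.1 ≈ 16.1 minutes.


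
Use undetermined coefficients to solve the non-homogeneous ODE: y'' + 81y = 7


Homogeneous part: r² + 81 = 0 ⇒ r = ±9i, so y_h = C₁cos(9x) + C₂sin(9x).
Try constant y_p = A; plug in: 81A = 7 ⇒ A = 7/81.
General solution: y = C₁cos(9x) + C₂sin(9x) + 7/81.


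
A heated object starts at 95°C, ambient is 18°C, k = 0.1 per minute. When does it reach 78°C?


From T(t) = T_a + (T₀ - T_a)e^(-kt), set T(t) = 78:
(78 - 18) / (95 - 18) = e^(-0.1t), so t = -ln(0.779)/0.1 ≈ 2.5 minutes.


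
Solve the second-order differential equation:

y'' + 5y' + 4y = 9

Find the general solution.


Characteristic roots of r² + 5r + 4 = 0 are -4, -1.
y_h = C₁e^(-4x) + C₂e^(-x).
Constant forcing; try y_p = A. Then 4A = 9 ⇒ A = 9/4.
General solution: y = C₁e^(-4x) + C₂e^(-x) + 9/4.


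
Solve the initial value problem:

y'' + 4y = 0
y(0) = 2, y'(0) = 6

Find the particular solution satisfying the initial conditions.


Characteristic roots of r² + 4 = 0 are ±2i, so y = C₁cos(2x) + C₂sin(2x).
Apply y(0) = 2: C₁ = 2. Differentiate and apply y'(0) = 6: 2·C₂ = 6, so C₂ = 3.
Particular solution: y = 2cos(2x) + 3sin(2x).


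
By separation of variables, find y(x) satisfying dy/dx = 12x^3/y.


Separate variables: y dy = 12x^3 dx.
Integrate both sides: y²/2 = 3x^4 + C₀.
Multiply by 2: y² = 6x^4 + C.


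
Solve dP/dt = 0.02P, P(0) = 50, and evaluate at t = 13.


The ODE dP/dt = 0.02P has solution P(t) = P(0)e^(0.02t).
Substitute P(0) = 50 and t = 13: P(13) = 50 e^(0.26) ≈ 65.


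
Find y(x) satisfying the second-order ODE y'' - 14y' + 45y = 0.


Characteristic equation: r² - 14r + 45 = 0.
Factor: (r - 9)(r - 5) = 0 ⇒ r = 9, 5 (distinct real).
General solution: y = C₁e^(9x) + C₂e^(5x).


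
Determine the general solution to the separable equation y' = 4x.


Integrate both sides with respect to x: y = ∫ 4x dx = 2x^2 + C.


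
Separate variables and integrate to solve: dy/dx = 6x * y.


Separate variables: dy/y = 6x dx.
Integrate: ln|y| = 3x^2 + C₀.
Exponentiate: y = Ce^(3x^2).


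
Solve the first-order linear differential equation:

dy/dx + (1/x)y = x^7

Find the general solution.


P(x) = 1/x ⇒ μ = x^1.
(x^1 y)' = x^8 ⇒ x^1 y = x^9/(9) + C.
Solve for y: y = (1/9)x^8 + C/x^1.


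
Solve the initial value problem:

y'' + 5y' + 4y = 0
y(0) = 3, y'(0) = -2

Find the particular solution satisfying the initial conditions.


Characteristic roots of r² + 5r + 4 = 0 are -4, -1.
General solution y = c₁ e^(-4x) + c₂ e^(-x).
Apply y(0) = 3: c₁ + c₂ = 3. Apply y'(0) = -2: -4 c₁ - 1 c₂ = -2.
Solve: c₁ = -1/3, c₂ = 10/3.
Particular solution: y = -(1/3)e^(-4x) + (10/3)e^(-x).


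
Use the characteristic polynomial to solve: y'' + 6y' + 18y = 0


Characteristic equation: r² + 6r + 18 = 0.
Discriminant is negative; roots r = -3 ± 3i (complex conjugate pair).
General solution uses e^(α x)(C₁ cos(β x) + C₂ sin(β x)): y = e^(-3x)(C₁cos(3x) + C₂sin(3x)).


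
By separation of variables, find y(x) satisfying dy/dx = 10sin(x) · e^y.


Separate: e^(-y) dy = 10sin(x) dx.
Integrate: -e^(-y) = -10cos(x) + C₀.
Rearrange: e^(-y) = 10cos(x) + C.


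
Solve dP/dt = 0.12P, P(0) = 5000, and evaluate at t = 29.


The ODE dP/dt = 0.12P has solution P(t) = P(0)e^(0.12t).
Substitute P(0) = 5000 and t = 29: P(29) = 5000 e^(3.48) ≈ 162299.


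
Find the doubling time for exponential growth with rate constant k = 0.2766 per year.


Exponential growth: P(t) = P₀ e^(0.2766t). Set P(t)/P₀ = 2: e^(0.2766t) = 2.
Solve: t = ln(2)/0.2766 ≈ 2.51 years.


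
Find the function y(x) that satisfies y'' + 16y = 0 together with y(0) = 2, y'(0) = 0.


Characteristic roots of r² + 16 = 0 are ±4i, so y = C₁cos(4x) + C₂sin(4x).
Apply y(0) = 2: C₁ = 2. Differentiate and apply y'(0) = 0: 4·C₂ = 0, so C₂ = 0.
Particular solution: y = 2cos(4x).


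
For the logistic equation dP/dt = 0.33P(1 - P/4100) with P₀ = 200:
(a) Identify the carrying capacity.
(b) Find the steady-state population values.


Logistic ODE dP/dt = 0.33P(1 - P/4100) has equilibria where dP/dt = 0, i.e. P = 0 or P = 4100.
The coefficient (1 - P/K) = 0 when P = K, identifying K = 4100 as the carrying capacity.
(a) K = 4100; (b) equilibria P = 0 and P = 4100.


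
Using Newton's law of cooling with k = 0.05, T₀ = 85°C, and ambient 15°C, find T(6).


Newton's law: dT/dt = -k(T - T_a) has solution T(t) = T_a + (T₀ - T_a)e^(-kt).
Plug in T_a = 15, T₀ = 85, k = 0.05, t = 6: T(6) = 15 + (70)e^(-0.30) ≈ 66.9°C.


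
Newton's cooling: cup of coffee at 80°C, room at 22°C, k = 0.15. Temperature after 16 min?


Newton's law: dT/dt = -k(T - T_a) has solution T(t) = T_a + (T₀ - T_a)e^(-kt).
Plug in T_a = 22, T₀ = 80, k = 0.15, t = 16: T(16) = 22 + (58)e^(-2.40) ≈ 27.3°C.


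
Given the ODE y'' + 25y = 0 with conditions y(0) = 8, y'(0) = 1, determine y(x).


Characteristic roots of r² + 25 = 0 are ±5i, so y = C₁cos(5x) + C₂sin(5x).
Apply y(0) = 8: C₁ = 8. Differentiate and apply y'(0) = 1: 5·C₂ = 1, so C₂ = 1/5.
Particular solution: y = 8cos(5x) + (1/5)sin(5x).


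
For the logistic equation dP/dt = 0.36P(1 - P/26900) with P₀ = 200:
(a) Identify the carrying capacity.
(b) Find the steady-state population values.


Logistic ODE dP/dt = 0.36P(1 - P/26900) has equilibria where dP/dt = 0, i.e. P = 0 or P = 26900.
The coefficient (1 - P/K) = 0 when P = K, identifying K = 26900 as the carrying capacity.
(a) K = 26900; (b) equilibria P = 0 and P = 26900.
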